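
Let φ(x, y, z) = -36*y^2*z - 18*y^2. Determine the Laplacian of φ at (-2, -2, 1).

-108

∂²φ/∂x² = 0
∂²φ/∂y² = -36*(2*z + 1)
∂²φ/∂z² = 0
∇²φ = -72*z - 36
At (-2, -2, 1): -108.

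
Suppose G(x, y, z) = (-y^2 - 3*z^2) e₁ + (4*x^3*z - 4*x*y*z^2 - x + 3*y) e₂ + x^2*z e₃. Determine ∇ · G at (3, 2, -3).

-96

∂G₁/∂x = 0
∂G₂/∂y = -4*x*z^2 + 3
∂G₃/∂z = x^2
∇·G = x^2 - 4*x*z^2 + 3
At (3, 2, -3): -96.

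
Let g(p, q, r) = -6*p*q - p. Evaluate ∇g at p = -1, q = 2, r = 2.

(-13, 6, 0)

∂g/∂p = -6*q - 1
∂g/∂q = -6*p
∂g/∂r = 0
∇g = (-6*q - 1, -6*p, 0)
At (-1, 2, 2): (-13, 6, 0).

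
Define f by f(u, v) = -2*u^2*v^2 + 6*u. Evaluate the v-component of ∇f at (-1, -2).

(∇f)_2 = ∂f/∂v = -4*u^2*v
At (-1, -2): 8.

8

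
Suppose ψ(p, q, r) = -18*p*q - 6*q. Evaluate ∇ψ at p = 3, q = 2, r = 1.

∂ψ/∂p = -18*q
∂ψ/∂q = -18*p - 6
∂ψ/∂r = 0
∇ψ = (-18*q, -18*p - 6, 0)
At (3, 2, 1): (-36, -60, 0).

(-36, -60, 0)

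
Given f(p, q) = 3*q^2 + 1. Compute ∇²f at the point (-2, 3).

6

∂²f/∂p² = 0
∂²f/∂q² = 6
∇²f = 6
At (-2, 3): 6.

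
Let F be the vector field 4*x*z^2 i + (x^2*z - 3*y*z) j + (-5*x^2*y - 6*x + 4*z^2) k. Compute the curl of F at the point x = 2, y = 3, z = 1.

(∇×F)₁ = ∂F₃/∂y − ∂F₂/∂z = -6*x^2 + 3*y
(∇×F)₂ = ∂F₁/∂z − ∂F₃/∂x = 10*x*y + 8*x*z + 6
(∇×F)₃ = ∂F₂/∂x − ∂F₁/∂y = 2*x*z
∇×F = (-6*x^2 + 3*y, 10*x*y + 8*x*z + 6, 2*x*z)
At (2, 3, 1): (-15, 82, 4).

(-15, 82, 4)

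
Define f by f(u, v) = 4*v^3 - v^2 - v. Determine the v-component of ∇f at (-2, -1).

(∇f)_2 = ∂f/∂v = 12*v^2 - 2*v - 1
At (-2, -1): 13.

13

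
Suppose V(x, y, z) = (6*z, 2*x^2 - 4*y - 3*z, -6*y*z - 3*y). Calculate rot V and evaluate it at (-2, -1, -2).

(12, 6, -8)

(∇×V)₁ = ∂V₃/∂y − ∂V₂/∂z = -6*z
(∇×V)₂ = ∂V₁/∂z − ∂V₃/∂x = 6
(∇×V)₃ = ∂V₂/∂x − ∂V₁/∂y = 4*x
∇×V = (-6*z, 6, 4*x)
At (-2, -1, -2): (12, 6, -8).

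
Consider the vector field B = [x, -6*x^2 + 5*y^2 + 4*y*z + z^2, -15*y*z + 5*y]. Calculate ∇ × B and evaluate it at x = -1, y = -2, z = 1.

(-4, 0, 12)

(∇×B)₁ = ∂B₃/∂y − ∂B₂/∂z = -4*y - 17*z + 5
(∇×B)₂ = ∂B₁/∂z − ∂B₃/∂x = 0
(∇×B)₃ = ∂B₂/∂x − ∂B₁/∂y = -12*x
∇×B = (-4*y - 17*z + 5, 0, -12*x)
At (-1, -2, 1): (-4, 0, 12).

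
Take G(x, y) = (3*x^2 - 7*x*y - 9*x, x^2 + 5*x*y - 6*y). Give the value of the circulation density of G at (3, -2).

∂G₂/∂x = 2*x + 5*y
∂G₁/∂y = -7*x
Scalar curl = 9*x + 5*y
At (3, -2): 17.

17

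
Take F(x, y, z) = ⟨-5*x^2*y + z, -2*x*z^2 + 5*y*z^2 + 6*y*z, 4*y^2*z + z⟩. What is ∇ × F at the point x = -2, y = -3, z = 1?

(16, 1, 18)

(∇×F)₁ = ∂F₃/∂y − ∂F₂/∂z = 4*x*z - 2*y*z - 6*y
(∇×F)₂ = ∂F₁/∂z − ∂F₃/∂x = 1
(∇×F)₃ = ∂F₂/∂x − ∂F₁/∂y = 5*x^2 - 2*z^2
∇×F = (4*x*z - 2*y*z - 6*y, 1, 5*x^2 - 2*z^2)
At (-2, -3, 1): (16, 1, 18).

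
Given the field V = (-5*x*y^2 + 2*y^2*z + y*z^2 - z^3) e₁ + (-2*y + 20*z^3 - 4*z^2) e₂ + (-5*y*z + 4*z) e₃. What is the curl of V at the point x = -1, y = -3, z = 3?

(∇×V)₁ = ∂V₃/∂y − ∂V₂/∂z = -60*z^2 + 3*z
(∇×V)₂ = ∂V₁/∂z − ∂V₃/∂x = 2*y^2 + 2*y*z - 3*z^2
(∇×V)₃ = ∂V₂/∂x − ∂V₁/∂y = 10*x*y - 4*y*z - z^2
∇×V = (-60*z^2 + 3*z, 2*y^2 + 2*y*z - 3*z^2, 10*x*y - 4*y*z - z^2)
At (-1, -3, 3): (-531, -27, 57).

(-531, -27, 57)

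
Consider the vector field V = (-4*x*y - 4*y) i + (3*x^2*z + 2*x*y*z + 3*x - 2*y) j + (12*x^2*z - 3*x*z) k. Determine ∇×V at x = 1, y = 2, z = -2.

(∇×V)₁ = ∂V₃/∂y − ∂V₂/∂z = -3*x^2 - 2*x*y
(∇×V)₂ = ∂V₁/∂z − ∂V₃/∂x = -24*x*z + 3*z
(∇×V)₃ = ∂V₂/∂x − ∂V₁/∂y = 6*x*z + 4*x + 2*y*z + 7
∇×V = (-3*x^2 - 2*x*y, -24*x*z + 3*z, 6*x*z + 4*x + 2*y*z + 7)
At (1, 2, -2): (-7, 42, -9).

(-7, 42, -9)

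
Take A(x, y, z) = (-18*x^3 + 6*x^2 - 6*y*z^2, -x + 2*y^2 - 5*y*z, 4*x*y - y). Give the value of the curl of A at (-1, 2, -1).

(5, 16, 5)

(∇×A)₁ = ∂A₃/∂y − ∂A₂/∂z = 4*x + 5*y - 1
(∇×A)₂ = ∂A₁/∂z − ∂A₃/∂x = -12*y*z - 4*y
(∇×A)₃ = ∂A₂/∂x − ∂A₁/∂y = 6*z^2 - 1
∇×A = (4*x + 5*y - 1, -12*y*z - 4*y, 6*z^2 - 1)
At (-1, 2, -1): (5, 16, 5).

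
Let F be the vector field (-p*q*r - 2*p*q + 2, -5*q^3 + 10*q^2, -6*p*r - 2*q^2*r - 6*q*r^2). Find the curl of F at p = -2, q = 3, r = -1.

(6, 0, -2)

(∇×F)₁ = ∂F₃/∂q − ∂F₂/∂r = -4*q*r - 6*r^2
(∇×F)₂ = ∂F₁/∂r − ∂F₃/∂p = -p*q + 6*r
(∇×F)₃ = ∂F₂/∂p − ∂F₁/∂q = p*r + 2*p
∇×F = (-4*q*r - 6*r^2, -p*q + 6*r, p*r + 2*p)
At (-2, 3, -1): (6, 0, -2).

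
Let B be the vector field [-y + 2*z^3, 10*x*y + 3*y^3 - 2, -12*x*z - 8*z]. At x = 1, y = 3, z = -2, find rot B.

(0, 0, 31)

(∇×B)₁ = ∂B₃/∂y − ∂B₂/∂z = 0
(∇×B)₂ = ∂B₁/∂z − ∂B₃/∂x = 6*z^2 + 12*z
(∇×B)₃ = ∂B₂/∂x − ∂B₁/∂y = 10*y + 1
∇×B = (0, 6*z^2 + 12*z, 10*y + 1)
At (1, 3, -2): (0, 0, 31).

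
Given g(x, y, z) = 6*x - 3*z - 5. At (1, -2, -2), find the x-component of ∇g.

(∇g)_1 = ∂g/∂x = 6
At (1, -2, -2): 6.

6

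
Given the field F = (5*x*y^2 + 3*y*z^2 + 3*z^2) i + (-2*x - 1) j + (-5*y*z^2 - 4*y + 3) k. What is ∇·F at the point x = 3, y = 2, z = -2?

∂F₁/∂x = 5*y^2
∂F₂/∂y = 0
∂F₃/∂z = -10*y*z
∇·F = 5*y^2 - 10*y*z
At (3, 2, -2): 60.

60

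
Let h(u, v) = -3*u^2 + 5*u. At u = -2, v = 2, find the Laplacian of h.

∂²h/∂u² = -6
∂²h/∂v² = 0
∇²h = -6
At (-2, 2): -6.

-6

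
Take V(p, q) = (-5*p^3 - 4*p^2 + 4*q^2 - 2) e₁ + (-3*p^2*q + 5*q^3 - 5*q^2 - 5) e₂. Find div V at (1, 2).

14

∂V₁/∂p = -15*p^2 - 8*p
∂V₂/∂q = -3*p^2 + 15*q^2 - 10*q
∇·V = -18*p^2 - 8*p + 15*q^2 - 10*q
At (1, 2): 14.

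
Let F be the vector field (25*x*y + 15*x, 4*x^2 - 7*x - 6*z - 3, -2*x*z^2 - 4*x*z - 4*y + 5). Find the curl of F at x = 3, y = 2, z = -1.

(2, -2, -58)

(∇×F)₁ = ∂F₃/∂y − ∂F₂/∂z = 2
(∇×F)₂ = ∂F₁/∂z − ∂F₃/∂x = 2*z^2 + 4*z
(∇×F)₃ = ∂F₂/∂x − ∂F₁/∂y = -17*x - 7
∇×F = (2, 2*z^2 + 4*z, -17*x - 7)
At (3, 2, -1): (2, -2, -58).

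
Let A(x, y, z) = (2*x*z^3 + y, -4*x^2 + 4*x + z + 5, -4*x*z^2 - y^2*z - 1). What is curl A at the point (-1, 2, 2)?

(∇×A)₁ = ∂A₃/∂y − ∂A₂/∂z = -2*y*z - 1
(∇×A)₂ = ∂A₁/∂z − ∂A₃/∂x = 6*x*z^2 + 4*z^2
(∇×A)₃ = ∂A₂/∂x − ∂A₁/∂y = -8*x + 3
∇×A = (-2*y*z - 1, 6*x*z^2 + 4*z^2, -8*x + 3)
At (-1, 2, 2): (-9, -8, 11).

(-9, -8, 11)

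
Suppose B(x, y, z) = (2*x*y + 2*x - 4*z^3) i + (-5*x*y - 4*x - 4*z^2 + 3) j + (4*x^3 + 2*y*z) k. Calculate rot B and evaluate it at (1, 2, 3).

(∇×B)₁ = ∂B₃/∂y − ∂B₂/∂z = 10*z
(∇×B)₂ = ∂B₁/∂z − ∂B₃/∂x = -12*x^2 - 12*z^2
(∇×B)₃ = ∂B₂/∂x − ∂B₁/∂y = -2*x - 5*y - 4
∇×B = (10*z, -12*x^2 - 12*z^2, -2*x - 5*y - 4)
At (1, 2, 3): (30, -120, -16).

(30, -120, -16)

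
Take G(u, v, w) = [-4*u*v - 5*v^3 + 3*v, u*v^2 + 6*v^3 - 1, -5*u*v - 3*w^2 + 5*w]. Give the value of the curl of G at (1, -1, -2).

(∇×G)₁ = ∂G₃/∂v − ∂G₂/∂w = -5*u
(∇×G)₂ = ∂G₁/∂w − ∂G₃/∂u = 5*v
(∇×G)₃ = ∂G₂/∂u − ∂G₁/∂v = 4*u + 16*v^2 - 3
∇×G = (-5*u, 5*v, 4*u + 16*v^2 - 3)
At (1, -1, -2): (-5, -5, 17).

(-5, -5, 17)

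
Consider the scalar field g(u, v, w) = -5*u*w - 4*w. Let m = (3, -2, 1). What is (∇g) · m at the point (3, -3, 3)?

-64

∂g/∂u = -5*w
∂g/∂v = 0
∂g/∂w = -5*u - 4
∇g at (3, -3, 3) = (-15, 0, -19)
∇g · m = (-15)(3) + (0)(-2) + (-19)(1) = -64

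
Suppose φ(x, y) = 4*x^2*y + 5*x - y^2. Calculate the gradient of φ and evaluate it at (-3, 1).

(-19, 34)

∂φ/∂x = 8*x*y + 5
∂φ/∂y = 4*x^2 - 2*y
∇φ = (8*x*y + 5, 4*x^2 - 2*y)
At (-3, 1): (-19, 34).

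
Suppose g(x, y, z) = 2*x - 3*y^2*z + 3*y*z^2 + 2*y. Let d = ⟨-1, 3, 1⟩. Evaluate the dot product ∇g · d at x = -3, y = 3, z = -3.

∂g/∂x = 2
∂g/∂y = -6*y*z + 3*z^2 + 2
∂g/∂z = -3*y^2 + 6*y*z
∇g at (-3, 3, -3) = (2, 83, -81)
∇g · d = (2)(-1) + (83)(3) + (-81)(1) = 166

166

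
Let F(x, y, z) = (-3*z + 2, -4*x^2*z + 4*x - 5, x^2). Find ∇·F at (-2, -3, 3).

0

∂F₁/∂x = 0
∂F₂/∂y = 0
∂F₃/∂z = 0
∇·F = 0
At (-2, -3, 3): 0.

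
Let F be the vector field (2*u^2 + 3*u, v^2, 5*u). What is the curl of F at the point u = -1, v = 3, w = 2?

(0, -5, 0)

(∇×F)₁ = ∂F₃/∂v − ∂F₂/∂w = 0
(∇×F)₂ = ∂F₁/∂w − ∂F₃/∂u = -5
(∇×F)₃ = ∂F₂/∂u − ∂F₁/∂v = 0
∇×F = (0, -5, 0)
At (-1, 3, 2): (0, -5, 0).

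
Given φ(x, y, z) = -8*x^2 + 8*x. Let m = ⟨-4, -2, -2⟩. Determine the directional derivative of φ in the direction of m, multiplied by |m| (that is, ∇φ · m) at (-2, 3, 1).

-160

∂φ/∂x = -16*x + 8
∂φ/∂y = 0
∂φ/∂z = 0
∇φ at (-2, 3, 1) = (40, 0, 0)
∇φ · m = (40)(-4) + (0)(-2) + (0)(-2) = -160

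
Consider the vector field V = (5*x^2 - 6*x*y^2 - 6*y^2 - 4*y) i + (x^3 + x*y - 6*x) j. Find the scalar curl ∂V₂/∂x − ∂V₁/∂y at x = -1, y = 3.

4

∂V₂/∂x = 3*x^2 + y - 6
∂V₁/∂y = -12*x*y - 12*y - 4
Scalar curl = 3*x^2 + 12*x*y + 13*y - 2
At (-1, 3): 4.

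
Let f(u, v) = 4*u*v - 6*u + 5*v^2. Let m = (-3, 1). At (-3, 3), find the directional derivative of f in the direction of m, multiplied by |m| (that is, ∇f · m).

0

∂f/∂u = 4*v - 6
∂f/∂v = 4*u + 10*v
∇f at (-3, 3) = (6, 18)
∇f · m = (6)(-3) + (18)(1) = 0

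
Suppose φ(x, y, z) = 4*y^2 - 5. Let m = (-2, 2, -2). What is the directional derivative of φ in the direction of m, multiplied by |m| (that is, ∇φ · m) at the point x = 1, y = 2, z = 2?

∂φ/∂x = 0
∂φ/∂y = 8*y
∂φ/∂z = 0
∇φ at (1, 2, 2) = (0, 16, 0)
∇φ · m = (0)(-2) + (16)(2) + (0)(-2) = 32

32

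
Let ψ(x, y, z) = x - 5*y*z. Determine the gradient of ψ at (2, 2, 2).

(1, -10, -10)

∂ψ/∂x = 1
∂ψ/∂y = -5*z
∂ψ/∂z = -5*y
∇ψ = (1, -5*z, -5*y)
At (2, 2, 2): (1, -10, -10).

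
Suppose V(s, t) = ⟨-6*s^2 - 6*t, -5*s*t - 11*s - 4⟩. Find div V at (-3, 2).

∂V₁/∂s = -12*s
∂V₂/∂t = -5*s
∇·V = -17*s
At (-3, 2): 51.

51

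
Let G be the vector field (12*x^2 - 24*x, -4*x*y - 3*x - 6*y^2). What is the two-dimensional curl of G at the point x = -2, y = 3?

∂G₂/∂x = -4*y - 3
∂G₁/∂y = 0
Scalar curl = -4*y - 3
At (-2, 3): -15.

-15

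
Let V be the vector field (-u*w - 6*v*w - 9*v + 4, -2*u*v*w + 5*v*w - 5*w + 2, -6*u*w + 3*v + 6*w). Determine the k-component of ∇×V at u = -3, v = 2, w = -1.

(∇×V)_3 = ∂V₂/∂u − ∂V₁/∂v
= -2*v*w − (-6*w - 9)
= -2*v*w + 6*w + 9
At (-3, 2, -1): 7.

7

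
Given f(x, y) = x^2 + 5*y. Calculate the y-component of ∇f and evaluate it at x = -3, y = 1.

(∇f)_2 = ∂f/∂y = 5
At (-3, 1): 5.

5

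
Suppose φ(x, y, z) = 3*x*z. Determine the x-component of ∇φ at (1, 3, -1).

(∇φ)_1 = ∂φ/∂x = 3*z
At (1, 3, -1): -3.

-3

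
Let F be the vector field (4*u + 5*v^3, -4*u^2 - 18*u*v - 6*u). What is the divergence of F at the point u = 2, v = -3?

-32

∂F₁/∂u = 4
∂F₂/∂v = -18*u
∇·F = -18*u + 4
At (2, -3): -32.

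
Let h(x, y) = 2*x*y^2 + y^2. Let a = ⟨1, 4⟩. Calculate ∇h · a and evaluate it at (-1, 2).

∂h/∂x = 2*y^2
∂h/∂y = 4*x*y + 2*y
∇h at (-1, 2) = (8, -4)
∇h · a = (8)(1) + (-4)(4) = -8

-8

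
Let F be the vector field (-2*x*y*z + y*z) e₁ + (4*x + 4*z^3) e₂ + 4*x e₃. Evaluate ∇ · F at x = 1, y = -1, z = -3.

∂F₁/∂x = -2*y*z
∂F₂/∂y = 0
∂F₃/∂z = 0
∇·F = -2*y*z
At (1, -1, -3): -6.

-6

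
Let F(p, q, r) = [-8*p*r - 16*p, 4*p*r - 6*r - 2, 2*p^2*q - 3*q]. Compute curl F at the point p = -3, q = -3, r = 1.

(∇×F)₁ = ∂F₃/∂q − ∂F₂/∂r = 2*p^2 - 4*p + 3
(∇×F)₂ = ∂F₁/∂r − ∂F₃/∂p = -4*p*q - 8*p
(∇×F)₃ = ∂F₂/∂p − ∂F₁/∂q = 4*r
∇×F = (2*p^2 - 4*p + 3, -4*p*q - 8*p, 4*r)
At (-3, -3, 1): (33, -12, 4).

(33, -12, 4)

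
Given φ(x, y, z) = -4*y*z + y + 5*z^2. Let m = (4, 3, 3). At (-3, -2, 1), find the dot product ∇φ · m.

45

∂φ/∂x = 0
∂φ/∂y = -4*z + 1
∂φ/∂z = -4*y + 10*z
∇φ at (-3, -2, 1) = (0, -3, 18)
∇φ · m = (0)(4) + (-3)(3) + (18)(3) = 45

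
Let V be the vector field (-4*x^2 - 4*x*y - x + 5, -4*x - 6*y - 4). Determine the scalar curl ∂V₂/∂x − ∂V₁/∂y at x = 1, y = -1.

∂V₂/∂x = -4
∂V₁/∂y = -4*x
Scalar curl = 4*x - 4
At (1, -1): 0.

0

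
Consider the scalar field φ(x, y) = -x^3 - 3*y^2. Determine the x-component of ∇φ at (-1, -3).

-3

(∇φ)_1 = ∂φ/∂x = -3*x^2
At (-1, -3): -3.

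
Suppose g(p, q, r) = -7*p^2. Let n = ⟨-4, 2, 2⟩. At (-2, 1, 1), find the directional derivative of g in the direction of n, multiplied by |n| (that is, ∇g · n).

∂g/∂p = -14*p
∂g/∂q = 0
∂g/∂r = 0
∇g at (-2, 1, 1) = (28, 0, 0)
∇g · n = (28)(-4) + (0)(2) + (0)(2) = -112

-112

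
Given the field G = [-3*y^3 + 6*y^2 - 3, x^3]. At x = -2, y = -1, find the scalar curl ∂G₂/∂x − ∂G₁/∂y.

∂G₂/∂x = 3*x^2
∂G₁/∂y = -9*y^2 + 12*y
Scalar curl = 3*x^2 + 9*y^2 - 12*y
At (-2, -1): 33.

33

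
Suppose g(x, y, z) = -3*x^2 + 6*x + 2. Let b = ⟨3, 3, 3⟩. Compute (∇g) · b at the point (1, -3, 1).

0

∂g/∂x = -6*x + 6
∂g/∂y = 0
∂g/∂z = 0
∇g at (1, -3, 1) = (0, 0, 0)
∇g · b = (0)(3) + (0)(3) + (0)(3) = 0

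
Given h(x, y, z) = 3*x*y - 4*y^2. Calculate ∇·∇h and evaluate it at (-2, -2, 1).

∂²h/∂x² = 0
∂²h/∂y² = -8
∂²h/∂z² = 0
∇²h = -8
At (-2, -2, 1): -8.

-8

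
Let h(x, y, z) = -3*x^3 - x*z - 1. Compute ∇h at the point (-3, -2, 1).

∂h/∂x = -9*x^2 - z
∂h/∂y = 0
∂h/∂z = -x
∇h = (-9*x^2 - z, 0, -x)
At (-3, -2, 1): (-82, 0, 3).

(-82, 0, 3)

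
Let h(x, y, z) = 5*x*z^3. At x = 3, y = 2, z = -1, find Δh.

∂²h/∂x² = 0
∂²h/∂y² = 0
∂²h/∂z² = 30*x*z
∇²h = 30*x*z
At (3, 2, -1): -90.

-90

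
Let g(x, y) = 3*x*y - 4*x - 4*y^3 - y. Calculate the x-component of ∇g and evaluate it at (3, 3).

5

(∇g)_1 = ∂g/∂x = 3*y - 4
At (3, 3): 5.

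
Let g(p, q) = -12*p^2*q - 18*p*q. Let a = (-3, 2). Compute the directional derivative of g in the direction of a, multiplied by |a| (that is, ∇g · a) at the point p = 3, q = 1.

-54

∂g/∂p = -24*p*q - 18*q
∂g/∂q = -12*p^2 - 18*p
∇g at (3, 1) = (-90, -162)
∇g · a = (-90)(-3) + (-162)(2) = -54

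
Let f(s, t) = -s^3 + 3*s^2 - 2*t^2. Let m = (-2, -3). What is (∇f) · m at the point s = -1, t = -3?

∂f/∂s = -3*s^2 + 6*s
∂f/∂t = -4*t
∇f at (-1, -3) = (-9, 12)
∇f · m = (-9)(-2) + (12)(-3) = -18

-18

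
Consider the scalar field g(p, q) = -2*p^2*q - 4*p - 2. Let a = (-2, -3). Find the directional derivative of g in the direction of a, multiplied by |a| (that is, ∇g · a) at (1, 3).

38

∂g/∂p = -4*p*q - 4
∂g/∂q = -2*p^2
∇g at (1, 3) = (-16, -2)
∇g · a = (-16)(-2) + (-2)(-3) = 38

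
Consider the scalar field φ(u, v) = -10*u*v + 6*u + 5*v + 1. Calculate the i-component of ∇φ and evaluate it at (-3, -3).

36

(∇φ)_1 = ∂φ/∂u = -10*v + 6
At (-3, -3): 36.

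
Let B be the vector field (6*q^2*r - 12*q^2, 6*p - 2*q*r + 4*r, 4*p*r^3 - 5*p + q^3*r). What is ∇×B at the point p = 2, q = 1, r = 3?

(∇×B)₁ = ∂B₃/∂q − ∂B₂/∂r = 3*q^2*r + 2*q - 4
(∇×B)₂ = ∂B₁/∂r − ∂B₃/∂p = 6*q^2 - 4*r^3 + 5
(∇×B)₃ = ∂B₂/∂p − ∂B₁/∂q = -12*q*r + 24*q + 6
∇×B = (3*q^2*r + 2*q - 4, 6*q^2 - 4*r^3 + 5, -12*q*r + 24*q + 6)
At (2, 1, 3): (7, -97, -6).

(7, -97, -6)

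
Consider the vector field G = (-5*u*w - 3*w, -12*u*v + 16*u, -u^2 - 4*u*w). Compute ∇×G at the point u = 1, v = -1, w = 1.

(0, -2, 28)

(∇×G)₁ = ∂G₃/∂v − ∂G₂/∂w = 0
(∇×G)₂ = ∂G₁/∂w − ∂G₃/∂u = -3*u + 4*w - 3
(∇×G)₃ = ∂G₂/∂u − ∂G₁/∂v = -12*v + 16
∇×G = (0, -3*u + 4*w - 3, -12*v + 16)
At (1, -1, 1): (0, -2, 28).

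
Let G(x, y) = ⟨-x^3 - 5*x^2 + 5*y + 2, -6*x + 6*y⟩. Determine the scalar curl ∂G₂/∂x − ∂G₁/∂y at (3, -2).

∂G₂/∂x = -6
∂G₁/∂y = 5
Scalar curl = -11
At (3, -2): -11.

-11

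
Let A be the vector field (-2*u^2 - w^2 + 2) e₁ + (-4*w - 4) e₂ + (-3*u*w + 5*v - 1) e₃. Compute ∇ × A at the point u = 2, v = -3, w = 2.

(∇×A)₁ = ∂A₃/∂v − ∂A₂/∂w = 9
(∇×A)₂ = ∂A₁/∂w − ∂A₃/∂u = w
(∇×A)₃ = ∂A₂/∂u − ∂A₁/∂v = 0
∇×A = (9, w, 0)
At (2, -3, 2): (9, 2, 0).

(9, 2, 0)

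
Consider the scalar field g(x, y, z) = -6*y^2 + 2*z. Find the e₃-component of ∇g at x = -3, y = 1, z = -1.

(∇g)_3 = ∂g/∂z = 2
At (-3, 1, -1): 2.

2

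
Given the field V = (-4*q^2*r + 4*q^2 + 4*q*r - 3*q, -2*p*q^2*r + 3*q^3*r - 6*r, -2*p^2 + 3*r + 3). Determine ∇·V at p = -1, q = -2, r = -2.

-53

∂V₁/∂p = 0
∂V₂/∂q = -4*p*q*r + 9*q^2*r
∂V₃/∂r = 3
∇·V = -4*p*q*r + 9*q^2*r + 3
At (-1, -2, -2): -53.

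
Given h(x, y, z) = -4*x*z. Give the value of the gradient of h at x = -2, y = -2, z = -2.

∂h/∂x = -4*z
∂h/∂y = 0
∂h/∂z = -4*x
∇h = (-4*z, 0, -4*x)
At (-2, -2, -2): (8, 0, 8).

(8, 0, 8)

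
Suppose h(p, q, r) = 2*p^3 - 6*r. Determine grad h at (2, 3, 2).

∂h/∂p = 6*p^2
∂h/∂q = 0
∂h/∂r = -6
∇h = (6*p^2, 0, -6)
At (2, 3, 2): (24, 0, -6).

(24, 0, -6)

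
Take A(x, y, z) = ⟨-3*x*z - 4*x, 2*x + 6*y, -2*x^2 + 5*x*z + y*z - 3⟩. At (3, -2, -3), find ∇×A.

(-3, 18, 2)

(∇×A)₁ = ∂A₃/∂y − ∂A₂/∂z = z
(∇×A)₂ = ∂A₁/∂z − ∂A₃/∂x = x - 5*z
(∇×A)₃ = ∂A₂/∂x − ∂A₁/∂y = 2
∇×A = (z, x - 5*z, 2)
At (3, -2, -3): (-3, 18, 2).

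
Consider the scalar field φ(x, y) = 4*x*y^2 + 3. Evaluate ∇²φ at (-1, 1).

∂²φ/∂x² = 0
∂²φ/∂y² = 8*x
∇²φ = 8*x
At (-1, 1): -8.

-8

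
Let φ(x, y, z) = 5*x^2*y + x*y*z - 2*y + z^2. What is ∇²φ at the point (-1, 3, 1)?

32

∂²φ/∂x² = 10*y
∂²φ/∂y² = 0
∂²φ/∂z² = 2
∇²φ = 10*y + 2
At (-1, 3, 1): 32.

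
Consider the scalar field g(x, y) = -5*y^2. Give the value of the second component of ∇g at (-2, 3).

(∇g)_2 = ∂g/∂y = -10*y
At (-2, 3): -30.

-30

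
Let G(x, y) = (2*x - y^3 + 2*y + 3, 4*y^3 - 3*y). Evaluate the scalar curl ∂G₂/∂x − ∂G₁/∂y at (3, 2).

10

∂G₂/∂x = 0
∂G₁/∂y = -3*y^2 + 2
Scalar curl = 3*y^2 - 2
At (3, 2): 10.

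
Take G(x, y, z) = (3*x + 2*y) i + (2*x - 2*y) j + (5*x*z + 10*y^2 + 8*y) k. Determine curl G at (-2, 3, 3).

(68, -15, 0)

(∇×G)₁ = ∂G₃/∂y − ∂G₂/∂z = 20*y + 8
(∇×G)₂ = ∂G₁/∂z − ∂G₃/∂x = -5*z
(∇×G)₃ = ∂G₂/∂x − ∂G₁/∂y = 0
∇×G = (20*y + 8, -5*z, 0)
At (-2, 3, 3): (68, -15, 0).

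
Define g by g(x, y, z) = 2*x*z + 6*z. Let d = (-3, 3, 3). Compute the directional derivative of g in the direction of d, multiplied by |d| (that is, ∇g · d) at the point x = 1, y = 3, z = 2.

12

∂g/∂x = 2*z
∂g/∂y = 0
∂g/∂z = 2*x + 6
∇g at (1, 3, 2) = (4, 0, 8)
∇g · d = (4)(-3) + (0)(3) + (8)(3) = 12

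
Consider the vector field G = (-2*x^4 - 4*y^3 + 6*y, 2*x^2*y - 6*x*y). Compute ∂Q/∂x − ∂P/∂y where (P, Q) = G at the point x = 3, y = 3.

120

∂G₂/∂x = 4*x*y - 6*y
∂G₁/∂y = -12*y^2 + 6
Scalar curl = 4*x*y + 12*y^2 - 6*y - 6
At (3, 3): 120.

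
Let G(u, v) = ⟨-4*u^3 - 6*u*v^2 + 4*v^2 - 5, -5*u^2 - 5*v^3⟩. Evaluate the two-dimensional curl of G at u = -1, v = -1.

∂G₂/∂u = -10*u
∂G₁/∂v = -12*u*v + 8*v
Scalar curl = 12*u*v - 10*u - 8*v
At (-1, -1): 30.

30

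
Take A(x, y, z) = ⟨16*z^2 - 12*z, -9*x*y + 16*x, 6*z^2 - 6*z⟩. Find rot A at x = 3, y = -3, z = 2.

(0, 52, 43)

(∇×A)₁ = ∂A₃/∂y − ∂A₂/∂z = 0
(∇×A)₂ = ∂A₁/∂z − ∂A₃/∂x = 32*z - 12
(∇×A)₃ = ∂A₂/∂x − ∂A₁/∂y = -9*y + 16
∇×A = (0, 32*z - 12, -9*y + 16)
At (3, -3, 2): (0, 52, 43).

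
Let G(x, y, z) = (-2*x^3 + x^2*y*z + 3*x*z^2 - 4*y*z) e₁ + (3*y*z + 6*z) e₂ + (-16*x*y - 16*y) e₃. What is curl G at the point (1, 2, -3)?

(∇×G)₁ = ∂G₃/∂y − ∂G₂/∂z = -16*x - 3*y - 22
(∇×G)₂ = ∂G₁/∂z − ∂G₃/∂x = x^2*y + 6*x*z + 12*y
(∇×G)₃ = ∂G₂/∂x − ∂G₁/∂y = -x^2*z + 4*z
∇×G = (-16*x - 3*y - 22, x^2*y + 6*x*z + 12*y, -x^2*z + 4*z)
At (1, 2, -3): (-44, 8, -9).

(-44, 8, -9)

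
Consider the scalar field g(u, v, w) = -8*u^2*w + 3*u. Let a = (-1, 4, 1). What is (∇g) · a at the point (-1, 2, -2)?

∂g/∂u = -16*u*w + 3
∂g/∂v = 0
∂g/∂w = -8*u^2
∇g at (-1, 2, -2) = (-29, 0, -8)
∇g · a = (-29)(-1) + (0)(4) + (-8)(1) = 21

21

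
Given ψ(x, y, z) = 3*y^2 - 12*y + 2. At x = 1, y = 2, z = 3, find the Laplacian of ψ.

∂²ψ/∂x² = 0
∂²ψ/∂y² = 6
∂²ψ/∂z² = 0
∇²ψ = 6
At (1, 2, 3): 6.

6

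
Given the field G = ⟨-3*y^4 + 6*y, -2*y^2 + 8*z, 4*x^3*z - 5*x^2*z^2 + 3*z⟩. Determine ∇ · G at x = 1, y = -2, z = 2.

∂G₁/∂x = 0
∂G₂/∂y = -4*y
∂G₃/∂z = 4*x^3 - 10*x^2*z + 3
∇·G = 4*x^3 - 10*x^2*z - 4*y + 3
At (1, -2, 2): -5.

-5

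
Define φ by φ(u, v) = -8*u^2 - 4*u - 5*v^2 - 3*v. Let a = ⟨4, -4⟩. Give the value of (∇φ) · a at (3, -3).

∂φ/∂u = -16*u - 4
∂φ/∂v = -10*v - 3
∇φ at (3, -3) = (-52, 27)
∇φ · a = (-52)(4) + (27)(-4) = -316

-316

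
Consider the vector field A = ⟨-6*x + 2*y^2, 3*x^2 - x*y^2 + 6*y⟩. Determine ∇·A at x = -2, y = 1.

4

∂A₁/∂x = -6
∂A₂/∂y = -2*x*y + 6
∇·A = -2*x*y
At (-2, 1): 4.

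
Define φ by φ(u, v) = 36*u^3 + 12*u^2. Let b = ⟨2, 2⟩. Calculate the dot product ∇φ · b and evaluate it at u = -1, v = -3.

168

∂φ/∂u = 108*u^2 + 24*u
∂φ/∂v = 0
∇φ at (-1, -3) = (84, 0)
∇φ · b = (84)(2) + (0)(2) = 168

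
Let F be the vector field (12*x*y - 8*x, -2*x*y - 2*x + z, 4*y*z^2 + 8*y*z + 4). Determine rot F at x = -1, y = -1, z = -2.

(-1, 0, 12)

(∇×F)₁ = ∂F₃/∂y − ∂F₂/∂z = 4*z^2 + 8*z - 1
(∇×F)₂ = ∂F₁/∂z − ∂F₃/∂x = 0
(∇×F)₃ = ∂F₂/∂x − ∂F₁/∂y = -12*x - 2*y - 2
∇×F = (4*z^2 + 8*z - 1, 0, -12*x - 2*y - 2)
At (-1, -1, -2): (-1, 0, 12).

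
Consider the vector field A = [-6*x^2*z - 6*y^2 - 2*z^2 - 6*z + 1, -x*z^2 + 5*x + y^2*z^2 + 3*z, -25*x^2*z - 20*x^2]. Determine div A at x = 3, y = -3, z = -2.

-177

∂A₁/∂x = -12*x*z
∂A₂/∂y = 2*y*z^2
∂A₃/∂z = -25*x^2
∇·A = -25*x^2 - 12*x*z + 2*y*z^2
At (3, -3, -2): -177.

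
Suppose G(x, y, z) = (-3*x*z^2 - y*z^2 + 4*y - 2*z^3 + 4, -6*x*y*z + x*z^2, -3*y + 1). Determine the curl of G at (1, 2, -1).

(11, 4, 10)

(∇×G)₁ = ∂G₃/∂y − ∂G₂/∂z = 6*x*y - 2*x*z - 3
(∇×G)₂ = ∂G₁/∂z − ∂G₃/∂x = -6*x*z - 2*y*z - 6*z^2
(∇×G)₃ = ∂G₂/∂x − ∂G₁/∂y = -6*y*z + 2*z^2 - 4
∇×G = (6*x*y - 2*x*z - 3, -6*x*z - 2*y*z - 6*z^2, -6*y*z + 2*z^2 - 4)
At (1, 2, -1): (11, 4, 10).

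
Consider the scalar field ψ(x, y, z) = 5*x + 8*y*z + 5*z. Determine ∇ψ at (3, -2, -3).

(5, -24, -11)

∂ψ/∂x = 5
∂ψ/∂y = 8*z
∂ψ/∂z = 8*y + 5
∇ψ = (5, 8*z, 8*y + 5)
At (3, -2, -3): (5, -24, -11).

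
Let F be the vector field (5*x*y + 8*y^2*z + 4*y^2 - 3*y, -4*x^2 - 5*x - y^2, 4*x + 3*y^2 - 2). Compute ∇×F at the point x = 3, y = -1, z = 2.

(∇×F)₁ = ∂F₃/∂y − ∂F₂/∂z = 6*y
(∇×F)₂ = ∂F₁/∂z − ∂F₃/∂x = 8*y^2 - 4
(∇×F)₃ = ∂F₂/∂x − ∂F₁/∂y = -13*x - 16*y*z - 8*y - 2
∇×F = (6*y, 8*y^2 - 4, -13*x - 16*y*z - 8*y - 2)
At (3, -1, 2): (-6, 4, -1).

(-6, 4, -1)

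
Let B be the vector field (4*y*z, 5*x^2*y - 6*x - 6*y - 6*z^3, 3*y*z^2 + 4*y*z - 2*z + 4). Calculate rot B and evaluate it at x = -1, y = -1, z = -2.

(∇×B)₁ = ∂B₃/∂y − ∂B₂/∂z = 21*z^2 + 4*z
(∇×B)₂ = ∂B₁/∂z − ∂B₃/∂x = 4*y
(∇×B)₃ = ∂B₂/∂x − ∂B₁/∂y = 10*x*y - 4*z - 6
∇×B = (21*z^2 + 4*z, 4*y, 10*x*y - 4*z - 6)
At (-1, -1, -2): (76, -4, 12).

(76, -4, 12)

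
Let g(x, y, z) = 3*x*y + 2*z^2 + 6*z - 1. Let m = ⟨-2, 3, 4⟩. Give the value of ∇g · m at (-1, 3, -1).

-19

∂g/∂x = 3*y
∂g/∂y = 3*x
∂g/∂z = 4*z + 6
∇g at (-1, 3, -1) = (9, -3, 2)
∇g · m = (9)(-2) + (-3)(3) + (2)(4) = -19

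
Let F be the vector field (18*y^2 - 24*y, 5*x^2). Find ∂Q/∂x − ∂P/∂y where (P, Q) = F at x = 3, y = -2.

∂F₂/∂x = 10*x
∂F₁/∂y = 36*y - 24
Scalar curl = 10*x - 36*y + 24
At (3, -2): 126.

126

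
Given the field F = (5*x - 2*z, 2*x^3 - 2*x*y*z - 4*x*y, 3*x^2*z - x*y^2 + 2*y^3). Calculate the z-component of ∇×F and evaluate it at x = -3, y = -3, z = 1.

(∇×F)_3 = ∂F₂/∂x − ∂F₁/∂y
= 6*x^2 - 2*y*z - 4*y − (0)
= 6*x^2 - 2*y*z - 4*y
At (-3, -3, 1): 72.

72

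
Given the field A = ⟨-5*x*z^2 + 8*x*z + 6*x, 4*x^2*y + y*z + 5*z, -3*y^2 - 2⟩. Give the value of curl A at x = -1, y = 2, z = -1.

(∇×A)₁ = ∂A₃/∂y − ∂A₂/∂z = -7*y - 5
(∇×A)₂ = ∂A₁/∂z − ∂A₃/∂x = -10*x*z + 8*x
(∇×A)₃ = ∂A₂/∂x − ∂A₁/∂y = 8*x*y
∇×A = (-7*y - 5, -10*x*z + 8*x, 8*x*y)
At (-1, 2, -1): (-19, -18, -16).

(-19, -18, -16)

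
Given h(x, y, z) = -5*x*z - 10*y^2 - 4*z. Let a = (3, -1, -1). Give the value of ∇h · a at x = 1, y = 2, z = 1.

∂h/∂x = -5*z
∂h/∂y = -20*y
∂h/∂z = -5*x - 4
∇h at (1, 2, 1) = (-5, -40, -9)
∇h · a = (-5)(3) + (-40)(-1) + (-9)(-1) = 34

34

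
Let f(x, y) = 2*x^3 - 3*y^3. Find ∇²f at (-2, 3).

∂²f/∂x² = 12*x
∂²f/∂y² = -18*y
∇²f = 12*x - 18*y
At (-2, 3): -78.

-78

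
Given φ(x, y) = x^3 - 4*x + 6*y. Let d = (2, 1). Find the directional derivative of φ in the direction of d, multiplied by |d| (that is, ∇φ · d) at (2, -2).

22

∂φ/∂x = 3*x^2 - 4
∂φ/∂y = 6
∇φ at (2, -2) = (8, 6)
∇φ · d = (8)(2) + (6)(1) = 22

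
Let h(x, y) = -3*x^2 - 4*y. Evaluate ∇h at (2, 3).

∂h/∂x = -6*x
∂h/∂y = -4
∇h = (-6*x, -4)
At (2, 3): (-12, -4).

(-12, -4)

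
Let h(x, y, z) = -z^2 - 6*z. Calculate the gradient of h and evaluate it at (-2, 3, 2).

∂h/∂x = 0
∂h/∂y = 0
∂h/∂z = -2*z - 6
∇h = (0, 0, -2*z - 6)
At (-2, 3, 2): (0, 0, -10).

(0, 0, -10)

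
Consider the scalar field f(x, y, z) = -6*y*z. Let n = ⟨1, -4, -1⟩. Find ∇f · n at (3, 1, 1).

30

∂f/∂x = 0
∂f/∂y = -6*z
∂f/∂z = -6*y
∇f at (3, 1, 1) = (0, -6, -6)
∇f · n = (0)(1) + (-6)(-4) + (-6)(-1) = 30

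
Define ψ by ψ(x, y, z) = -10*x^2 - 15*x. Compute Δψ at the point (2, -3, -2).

-20

∂²ψ/∂x² = -20
∂²ψ/∂y² = 0
∂²ψ/∂z² = 0
∇²ψ = -20
At (2, -3, -2): -20.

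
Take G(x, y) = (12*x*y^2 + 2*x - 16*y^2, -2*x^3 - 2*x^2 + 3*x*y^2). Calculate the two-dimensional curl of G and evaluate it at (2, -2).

12

∂G₂/∂x = -6*x^2 - 4*x + 3*y^2
∂G₁/∂y = 24*x*y - 32*y
Scalar curl = -6*x^2 - 24*x*y - 4*x + 3*y^2 + 32*y
At (2, -2): 12.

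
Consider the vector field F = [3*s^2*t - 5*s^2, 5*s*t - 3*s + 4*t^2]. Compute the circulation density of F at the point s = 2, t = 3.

∂F₂/∂s = 5*t - 3
∂F₁/∂t = 3*s^2
Scalar curl = -3*s^2 + 5*t - 3
At (2, 3): 0.

0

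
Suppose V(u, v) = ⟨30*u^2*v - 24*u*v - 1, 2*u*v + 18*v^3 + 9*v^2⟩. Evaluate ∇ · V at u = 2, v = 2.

∂V₁/∂u = 60*u*v - 24*v
∂V₂/∂v = 2*u + 54*v^2 + 18*v
∇·V = 60*u*v + 2*u + 54*v^2 - 6*v
At (2, 2): 448.

448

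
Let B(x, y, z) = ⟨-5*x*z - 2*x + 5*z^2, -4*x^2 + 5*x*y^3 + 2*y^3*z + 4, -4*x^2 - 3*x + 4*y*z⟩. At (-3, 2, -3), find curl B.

(∇×B)₁ = ∂B₃/∂y − ∂B₂/∂z = -2*y^3 + 4*z
(∇×B)₂ = ∂B₁/∂z − ∂B₃/∂x = 3*x + 10*z + 3
(∇×B)₃ = ∂B₂/∂x − ∂B₁/∂y = -8*x + 5*y^3
∇×B = (-2*y^3 + 4*z, 3*x + 10*z + 3, -8*x + 5*y^3)
At (-3, 2, -3): (-28, -36, 64).

(-28, -36, 64)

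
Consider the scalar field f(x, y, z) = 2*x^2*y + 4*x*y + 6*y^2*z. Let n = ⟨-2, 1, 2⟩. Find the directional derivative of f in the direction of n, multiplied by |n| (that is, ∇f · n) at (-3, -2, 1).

∂f/∂x = 4*x*y + 4*y
∂f/∂y = 2*x^2 + 4*x + 12*y*z
∂f/∂z = 6*y^2
∇f at (-3, -2, 1) = (16, -18, 24)
∇f · n = (16)(-2) + (-18)(1) + (24)(2) = -2

-2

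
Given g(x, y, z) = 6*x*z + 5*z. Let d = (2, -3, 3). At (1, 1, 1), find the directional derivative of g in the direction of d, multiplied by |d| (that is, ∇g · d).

∂g/∂x = 6*z
∂g/∂y = 0
∂g/∂z = 6*x + 5
∇g at (1, 1, 1) = (6, 0, 11)
∇g · d = (6)(2) + (0)(-3) + (11)(3) = 45

45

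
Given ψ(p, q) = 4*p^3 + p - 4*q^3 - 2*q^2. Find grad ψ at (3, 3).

(109, -120)

∂ψ/∂p = 12*p^2 + 1
∂ψ/∂q = -12*q^2 - 4*q
∇ψ = (12*p^2 + 1, -12*q^2 - 4*q)
At (3, 3): (109, -120).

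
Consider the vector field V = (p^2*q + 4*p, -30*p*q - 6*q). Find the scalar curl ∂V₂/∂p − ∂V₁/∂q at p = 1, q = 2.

∂V₂/∂p = -30*q
∂V₁/∂q = p^2
Scalar curl = -p^2 - 30*q
At (1, 2): -61.

-61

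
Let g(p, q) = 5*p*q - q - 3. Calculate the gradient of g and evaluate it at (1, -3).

(-15, 4)

∂g/∂p = 5*q
∂g/∂q = 5*p - 1
∇g = (5*q, 5*p - 1)
At (1, -3): (-15, 4).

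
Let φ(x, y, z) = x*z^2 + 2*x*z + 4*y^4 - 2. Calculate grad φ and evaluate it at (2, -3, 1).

(3, -432, 8)

∂φ/∂x = z^2 + 2*z
∂φ/∂y = 16*y^3
∂φ/∂z = 2*x*z + 2*x
∇φ = (z^2 + 2*z, 16*y^3, 2*x*z + 2*x)
At (2, -3, 1): (3, -432, 8).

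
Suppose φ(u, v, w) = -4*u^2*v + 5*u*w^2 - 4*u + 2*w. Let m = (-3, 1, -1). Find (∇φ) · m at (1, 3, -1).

∂φ/∂u = -8*u*v + 5*w^2 - 4
∂φ/∂v = -4*u^2
∂φ/∂w = 10*u*w + 2
∇φ at (1, 3, -1) = (-23, -4, -8)
∇φ · m = (-23)(-3) + (-4)(1) + (-8)(-1) = 73

73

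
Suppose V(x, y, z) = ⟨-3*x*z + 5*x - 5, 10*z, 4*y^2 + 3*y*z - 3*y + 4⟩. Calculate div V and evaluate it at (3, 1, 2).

2

∂V₁/∂x = -3*z + 5
∂V₂/∂y = 0
∂V₃/∂z = 3*y
∇·V = 3*y - 3*z + 5
At (3, 1, 2): 2.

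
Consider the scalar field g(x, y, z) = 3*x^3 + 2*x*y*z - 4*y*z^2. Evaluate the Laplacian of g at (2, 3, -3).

∂²g/∂x² = 18*x
∂²g/∂y² = 0
∂²g/∂z² = -8*y
∇²g = 18*x - 8*y
At (2, 3, -3): 12.

12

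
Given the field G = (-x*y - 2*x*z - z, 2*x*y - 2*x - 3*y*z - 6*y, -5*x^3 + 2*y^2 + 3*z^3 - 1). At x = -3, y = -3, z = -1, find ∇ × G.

(-21, 140, -11)

(∇×G)₁ = ∂G₃/∂y − ∂G₂/∂z = 7*y
(∇×G)₂ = ∂G₁/∂z − ∂G₃/∂x = 15*x^2 - 2*x - 1
(∇×G)₃ = ∂G₂/∂x − ∂G₁/∂y = x + 2*y - 2
∇×G = (7*y, 15*x^2 - 2*x - 1, x + 2*y - 2)
At (-3, -3, -1): (-21, 140, -11).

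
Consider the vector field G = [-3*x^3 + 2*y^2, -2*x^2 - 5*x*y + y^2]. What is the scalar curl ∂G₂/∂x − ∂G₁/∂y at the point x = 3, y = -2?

6

∂G₂/∂x = -4*x - 5*y
∂G₁/∂y = 4*y
Scalar curl = -4*x - 9*y
At (3, -2): 6.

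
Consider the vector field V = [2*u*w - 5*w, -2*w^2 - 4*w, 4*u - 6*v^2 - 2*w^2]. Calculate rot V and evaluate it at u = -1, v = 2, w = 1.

(∇×V)₁ = ∂V₃/∂v − ∂V₂/∂w = -12*v + 4*w + 4
(∇×V)₂ = ∂V₁/∂w − ∂V₃/∂u = 2*u - 9
(∇×V)₃ = ∂V₂/∂u − ∂V₁/∂v = 0
∇×V = (-12*v + 4*w + 4, 2*u - 9, 0)
At (-1, 2, 1): (-16, -11, 0).

(-16, -11, 0)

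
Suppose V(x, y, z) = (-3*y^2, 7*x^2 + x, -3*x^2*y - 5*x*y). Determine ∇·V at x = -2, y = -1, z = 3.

0

∂V₁/∂x = 0
∂V₂/∂y = 0
∂V₃/∂z = 0
∇·V = 0
At (-2, -1, 3): 0.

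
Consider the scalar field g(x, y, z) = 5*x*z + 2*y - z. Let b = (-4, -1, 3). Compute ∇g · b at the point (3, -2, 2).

0

∂g/∂x = 5*z
∂g/∂y = 2
∂g/∂z = 5*x - 1
∇g at (3, -2, 2) = (10, 2, 14)
∇g · b = (10)(-4) + (2)(-1) + (14)(3) = 0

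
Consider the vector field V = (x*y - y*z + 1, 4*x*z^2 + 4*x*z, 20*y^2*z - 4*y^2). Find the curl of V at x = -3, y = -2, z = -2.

(140, 2, 9)

(∇×V)₁ = ∂V₃/∂y − ∂V₂/∂z = -8*x*z - 4*x + 40*y*z - 8*y
(∇×V)₂ = ∂V₁/∂z − ∂V₃/∂x = -y
(∇×V)₃ = ∂V₂/∂x − ∂V₁/∂y = -x + 4*z^2 + 5*z
∇×V = (-8*x*z - 4*x + 40*y*z - 8*y, -y, -x + 4*z^2 + 5*z)
At (-3, -2, -2): (140, 2, 9).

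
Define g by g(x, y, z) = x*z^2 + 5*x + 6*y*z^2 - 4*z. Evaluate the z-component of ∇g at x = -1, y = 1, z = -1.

(∇g)_3 = ∂g/∂z = 2*x*z + 12*y*z - 4
At (-1, 1, -1): -14.

-14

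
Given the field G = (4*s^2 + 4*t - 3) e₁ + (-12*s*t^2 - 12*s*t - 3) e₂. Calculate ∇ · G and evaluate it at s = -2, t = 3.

152

∂G₁/∂s = 8*s
∂G₂/∂t = -24*s*t - 12*s
∇·G = -24*s*t - 4*s
At (-2, 3): 152.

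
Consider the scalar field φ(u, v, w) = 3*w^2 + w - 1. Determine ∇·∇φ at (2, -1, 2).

∂²φ/∂u² = 0
∂²φ/∂v² = 0
∂²φ/∂w² = 6
∇²φ = 6
At (2, -1, 2): 6.

6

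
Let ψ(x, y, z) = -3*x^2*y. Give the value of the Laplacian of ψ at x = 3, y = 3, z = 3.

∂²ψ/∂x² = -6*y
∂²ψ/∂y² = 0
∂²ψ/∂z² = 0
∇²ψ = -6*y
At (3, 3, 3): -18.

-18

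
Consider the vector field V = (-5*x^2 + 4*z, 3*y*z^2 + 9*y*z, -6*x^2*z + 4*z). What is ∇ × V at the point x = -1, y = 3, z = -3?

(∇×V)₁ = ∂V₃/∂y − ∂V₂/∂z = -6*y*z - 9*y
(∇×V)₂ = ∂V₁/∂z − ∂V₃/∂x = 12*x*z + 4
(∇×V)₃ = ∂V₂/∂x − ∂V₁/∂y = 0
∇×V = (-6*y*z - 9*y, 12*x*z + 4, 0)
At (-1, 3, -3): (27, 40, 0).

(27, 40, 0)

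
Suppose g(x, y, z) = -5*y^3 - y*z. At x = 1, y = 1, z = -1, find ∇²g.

∂²g/∂x² = 0
∂²g/∂y² = -30*y
∂²g/∂z² = 0
∇²g = -30*y
At (1, 1, -1): -30.

-30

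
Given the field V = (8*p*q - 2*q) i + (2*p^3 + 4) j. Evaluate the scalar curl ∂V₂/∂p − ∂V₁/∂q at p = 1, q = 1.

0

∂V₂/∂p = 6*p^2
∂V₁/∂q = 8*p - 2
Scalar curl = 6*p^2 - 8*p + 2
At (1, 1): 0.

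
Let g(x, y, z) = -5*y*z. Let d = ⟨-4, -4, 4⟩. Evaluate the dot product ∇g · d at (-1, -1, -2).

-20

∂g/∂x = 0
∂g/∂y = -5*z
∂g/∂z = -5*y
∇g at (-1, -1, -2) = (0, 10, 5)
∇g · d = (0)(-4) + (10)(-4) + (5)(4) = -20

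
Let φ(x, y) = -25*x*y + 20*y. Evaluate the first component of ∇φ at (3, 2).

-50

(∇φ)_1 = ∂φ/∂x = -25*y
At (3, 2): -50.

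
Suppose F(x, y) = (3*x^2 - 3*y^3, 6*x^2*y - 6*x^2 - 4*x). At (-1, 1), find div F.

∂F₁/∂x = 6*x
∂F₂/∂y = 6*x^2
∇·F = 6*x^2 + 6*x
At (-1, 1): 0.

0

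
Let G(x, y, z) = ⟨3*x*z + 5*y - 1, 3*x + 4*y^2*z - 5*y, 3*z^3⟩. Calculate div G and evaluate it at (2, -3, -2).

∂G₁/∂x = 3*z
∂G₂/∂y = 8*y*z - 5
∂G₃/∂z = 9*z^2
∇·G = 8*y*z + 9*z^2 + 3*z - 5
At (2, -3, -2): 73.

73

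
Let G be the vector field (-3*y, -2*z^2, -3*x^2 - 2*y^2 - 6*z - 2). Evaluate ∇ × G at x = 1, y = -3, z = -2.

(4, 6, 3)

(∇×G)₁ = ∂G₃/∂y − ∂G₂/∂z = -4*y + 4*z
(∇×G)₂ = ∂G₁/∂z − ∂G₃/∂x = 6*x
(∇×G)₃ = ∂G₂/∂x − ∂G₁/∂y = 3
∇×G = (-4*y + 4*z, 6*x, 3)
At (1, -3, -2): (4, 6, 3).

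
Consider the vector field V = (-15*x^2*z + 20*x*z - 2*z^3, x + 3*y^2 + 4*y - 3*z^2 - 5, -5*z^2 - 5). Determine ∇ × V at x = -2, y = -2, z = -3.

(∇×V)₁ = ∂V₃/∂y − ∂V₂/∂z = 6*z
(∇×V)₂ = ∂V₁/∂z − ∂V₃/∂x = -15*x^2 + 20*x - 6*z^2
(∇×V)₃ = ∂V₂/∂x − ∂V₁/∂y = 1
∇×V = (6*z, -15*x^2 + 20*x - 6*z^2, 1)
At (-2, -2, -3): (-18, -154, 1).

(-18, -154, 1)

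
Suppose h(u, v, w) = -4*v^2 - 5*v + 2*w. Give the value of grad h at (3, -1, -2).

∂h/∂u = 0
∂h/∂v = -8*v - 5
∂h/∂w = 2
∇h = (0, -8*v - 5, 2)
At (3, -1, -2): (0, 3, 2).

(0, 3, 2)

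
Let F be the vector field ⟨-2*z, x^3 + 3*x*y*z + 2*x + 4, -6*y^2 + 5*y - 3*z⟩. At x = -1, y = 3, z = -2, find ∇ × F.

(-22, -2, -13)

(∇×F)₁ = ∂F₃/∂y − ∂F₂/∂z = -3*x*y - 12*y + 5
(∇×F)₂ = ∂F₁/∂z − ∂F₃/∂x = -2
(∇×F)₃ = ∂F₂/∂x − ∂F₁/∂y = 3*x^2 + 3*y*z + 2
∇×F = (-3*x*y - 12*y + 5, -2, 3*x^2 + 3*y*z + 2)
At (-1, 3, -2): (-22, -2, -13).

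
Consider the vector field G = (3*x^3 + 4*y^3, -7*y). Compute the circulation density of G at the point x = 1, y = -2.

-48

∂G₂/∂x = 0
∂G₁/∂y = 12*y^2
Scalar curl = -12*y^2
At (1, -2): -48.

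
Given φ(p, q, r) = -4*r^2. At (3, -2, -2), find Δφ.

-8

∂²φ/∂p² = 0
∂²φ/∂q² = 0
∂²φ/∂r² = -8
∇²φ = -8
At (3, -2, -2): -8.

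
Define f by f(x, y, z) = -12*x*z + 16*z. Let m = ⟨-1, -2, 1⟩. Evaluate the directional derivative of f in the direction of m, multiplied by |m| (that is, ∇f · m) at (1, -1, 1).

16

∂f/∂x = -12*z
∂f/∂y = 0
∂f/∂z = -12*x + 16
∇f at (1, -1, 1) = (-12, 0, 4)
∇f · m = (-12)(-1) + (0)(-2) + (4)(1) = 16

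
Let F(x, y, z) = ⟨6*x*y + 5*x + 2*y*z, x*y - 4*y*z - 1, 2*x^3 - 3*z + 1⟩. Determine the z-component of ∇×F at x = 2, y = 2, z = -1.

(∇×F)_3 = ∂F₂/∂x − ∂F₁/∂y
= y − (6*x + 2*z)
= -6*x + y - 2*z
At (2, 2, -1): -8.

-8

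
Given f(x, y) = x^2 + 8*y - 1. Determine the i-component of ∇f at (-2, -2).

(∇f)_1 = ∂f/∂x = 2*x
At (-2, -2): -4.

-4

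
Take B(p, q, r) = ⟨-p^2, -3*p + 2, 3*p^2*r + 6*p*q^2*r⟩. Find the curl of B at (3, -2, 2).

(∇×B)₁ = ∂B₃/∂q − ∂B₂/∂r = 12*p*q*r
(∇×B)₂ = ∂B₁/∂r − ∂B₃/∂p = -6*p*r - 6*q^2*r
(∇×B)₃ = ∂B₂/∂p − ∂B₁/∂q = -3
∇×B = (12*p*q*r, -6*p*r - 6*q^2*r, -3)
At (3, -2, 2): (-144, -84, -3).

(-144, -84, -3)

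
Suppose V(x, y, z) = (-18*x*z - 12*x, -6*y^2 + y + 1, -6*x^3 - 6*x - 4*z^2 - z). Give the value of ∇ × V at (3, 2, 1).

(∇×V)₁ = ∂V₃/∂y − ∂V₂/∂z = 0
(∇×V)₂ = ∂V₁/∂z − ∂V₃/∂x = 18*x^2 - 18*x + 6
(∇×V)₃ = ∂V₂/∂x − ∂V₁/∂y = 0
∇×V = (0, 18*x^2 - 18*x + 6, 0)
At (3, 2, 1): (0, 114, 0).

(0, 114, 0)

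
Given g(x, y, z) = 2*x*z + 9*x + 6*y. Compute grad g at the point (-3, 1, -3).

∂g/∂x = 2*z + 9
∂g/∂y = 6
∂g/∂z = 2*x
∇g = (2*z + 9, 6, 2*x)
At (-3, 1, -3): (3, 6, -6).

(3, 6, -6)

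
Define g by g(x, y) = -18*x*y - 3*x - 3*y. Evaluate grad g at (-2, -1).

∂g/∂x = -18*y - 3
∂g/∂y = -18*x - 3
∇g = (-18*y - 3, -18*x - 3)
At (-2, -1): (15, 33).

(15, 33)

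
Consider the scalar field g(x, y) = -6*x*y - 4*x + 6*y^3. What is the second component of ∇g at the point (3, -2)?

(∇g)_2 = ∂g/∂y = -6*x + 18*y^2
At (3, -2): 54.

54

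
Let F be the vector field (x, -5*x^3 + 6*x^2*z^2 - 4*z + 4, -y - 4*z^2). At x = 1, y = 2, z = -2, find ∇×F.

(∇×F)₁ = ∂F₃/∂y − ∂F₂/∂z = -12*x^2*z + 3
(∇×F)₂ = ∂F₁/∂z − ∂F₃/∂x = 0
(∇×F)₃ = ∂F₂/∂x − ∂F₁/∂y = -15*x^2 + 12*x*z^2
∇×F = (-12*x^2*z + 3, 0, -15*x^2 + 12*x*z^2)
At (1, 2, -2): (27, 0, 33).

(27, 0, 33)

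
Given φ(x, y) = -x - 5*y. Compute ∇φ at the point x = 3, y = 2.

(-1, -5)

∂φ/∂x = -1
∂φ/∂y = -5
∇φ = (-1, -5)
At (3, 2): (-1, -5).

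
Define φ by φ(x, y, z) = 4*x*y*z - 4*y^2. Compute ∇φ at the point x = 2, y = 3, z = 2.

(24, -8, 24)

∂φ/∂x = 4*y*z
∂φ/∂y = 4*x*z - 8*y
∂φ/∂z = 4*x*y
∇φ = (4*y*z, 4*x*z - 8*y, 4*x*y)
At (2, 3, 2): (24, -8, 24).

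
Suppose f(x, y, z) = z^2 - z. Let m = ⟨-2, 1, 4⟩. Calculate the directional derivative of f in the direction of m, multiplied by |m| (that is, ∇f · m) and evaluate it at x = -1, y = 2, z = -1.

-12

∂f/∂x = 0
∂f/∂y = 0
∂f/∂z = 2*z - 1
∇f at (-1, 2, -1) = (0, 0, -3)
∇f · m = (0)(-2) + (0)(1) + (-3)(4) = -12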